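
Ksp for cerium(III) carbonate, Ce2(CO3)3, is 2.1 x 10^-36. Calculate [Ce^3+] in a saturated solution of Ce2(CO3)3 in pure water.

Ce2(CO3)3(s) ⇌ 2 Ce^3+(aq) + 3 CO3^2-(aq)
Ksp = [Ce^3+]^2[CO3^2-]^3
For each mole of Ce2(CO3)3 that dissolves: [Ce^3+] = 2s, [CO3^2-] = 3s.
So Ksp = (2s)^2 × (3s)^3 = 108s^5
s^5 = 2.1 x 10^-36 / 108, so s = 2.87 × 10^-8 M
[Ce^3+] = 2s = 5.7 × 10^-8 M

[Ce^3+] ≈ 5.7 x 10^-8 M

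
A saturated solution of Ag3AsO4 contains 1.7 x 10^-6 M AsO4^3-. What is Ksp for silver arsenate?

Ag3AsO4(s) ⇌ 3 Ag^+ + AsO4^3-
Stoichiometry gives [Ag^+] = (3/1)[AsO4^3-] = 5.10 × 10^-6 M.
Ksp = [Ag^+]^3[AsO4^3-]
Ksp = (5.10 × 10^-6)^3 × 1.7 × 10^-6 = 2.3 × 10^-22

Ksp = 2.3 x 10^-22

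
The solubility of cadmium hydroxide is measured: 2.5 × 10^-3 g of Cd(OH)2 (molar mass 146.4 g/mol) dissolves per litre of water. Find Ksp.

Ksp ≈ 2.0 × 10^-14

Molar solubility s = (2.5 × 10^-3 g/L) / (146.4 g/mol) = 1.71 x 10^-5 M.
Cd(OH)2(s) ⇌ Cd^2+(aq) + 2 OH^-(aq)
If s mol/L of Cd(OH)2 dissolves, [Cd^2+] = s and [OH^-] = 2s.
Ksp = [Cd^2+][OH^-]^2
Ksp = s(2s)^2 = 4s^3
Ksp = 4 × (1.71 × 10^-5)^3 = 2.0 x 10^-14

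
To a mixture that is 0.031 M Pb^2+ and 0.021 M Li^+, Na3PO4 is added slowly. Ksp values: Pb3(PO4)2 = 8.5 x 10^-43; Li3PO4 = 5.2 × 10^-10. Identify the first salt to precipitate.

Precipitation of each salt starts when its ion product equals its Ksp.
For Pb3(PO4)2: 8.5 x 10^-43 = (0.031)^3 × [PO4^3-]^2  ⇒  [PO4^3-] = 1.7 × 10^-19 M.
For Li3PO4: 5.2 × 10^-10 = (0.021)^3 × [PO4^3-]  ⇒  [PO4^3-] = 5.6 x 10^-5 M.
The salt with the lower threshold [PO4^3-] precipitates first: Pb3(PO4)2.

Pb3(PO4)2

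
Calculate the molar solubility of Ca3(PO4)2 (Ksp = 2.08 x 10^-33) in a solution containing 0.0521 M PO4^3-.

Ca3(PO4)2(s) ⇌ 3 Ca^2+ + 2 PO4^3-
Ksp = [Ca^2+]^3[PO4^3-]^2
Let s = moles of Ca3(PO4)2 that dissolve per litre. [Ca^2+] = 3s, [PO4^3-] = 0.0521 + 2s ≈ 0.0521 (Ksp is small, so little additional dissolves).
Ksp ≈ (3s)^3 × (0.0521)^2
s = 3.05 × 10^-11 M
Check: 2s = 6.1 × 10^-11 ≪ 0.0521, so the approximation is valid.

s ≈ 3.05e-11 M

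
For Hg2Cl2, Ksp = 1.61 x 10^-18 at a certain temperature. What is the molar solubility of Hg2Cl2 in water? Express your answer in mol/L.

Hg2Cl2(s) ⇌ Hg2^2+ + 2 Cl^-
Ksp = [Hg2^2+][Cl^-]^2
With molar solubility s: [Hg2^2+] = s, [Cl^-] = 2s.
Substituting: Ksp = s(2s)^2 = 4s^3
s = (1.61 x 10^-18 / 4)^(1/3) = 7.38 × 10^-7 M

7.38 x 10^-7 M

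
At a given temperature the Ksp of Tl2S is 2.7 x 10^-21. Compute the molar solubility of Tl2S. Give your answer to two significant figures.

Tl2S(s) ⇌ 2 Tl^+(aq) + S^2-(aq)
Ksp = [Tl^+]^2[S^2-]
Let s = molar solubility. Then [Tl^+] = 2s and [S^2-] = s.
Substituting: Ksp = (2s)^2s = 4s^3
Solving, s = (2.7 x 10^-21/4)^(1/3) = 8.8 × 10^-8 M

s = 8.8e-8 M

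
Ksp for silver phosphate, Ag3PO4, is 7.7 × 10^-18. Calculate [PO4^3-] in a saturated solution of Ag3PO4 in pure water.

2.3 x 10^-5 M

Ag3PO4(s) ⇌ 3 Ag^+ + PO4^3-
Ksp = [Ag^+]^3[PO4^3-]
Let s = molar solubility. Then [Ag^+] = 3s and [PO4^3-] = s.
So Ksp = (3s)^3 × s = 27s^4
s^4 = 7.7 × 10^-18 / 27, so s = 2.31 x 10^-5 M
[PO4^3-] = s = 2.3 × 10^-5 M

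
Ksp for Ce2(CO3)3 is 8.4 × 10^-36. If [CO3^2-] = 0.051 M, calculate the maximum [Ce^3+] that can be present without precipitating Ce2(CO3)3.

[Ce^3+] ≈ 2.5 x 10^-16 M

Ce2(CO3)3(s) <=> 2 Ce^3+(aq) + 3 CO3^2-(aq)
Ksp = [Ce^3+]^2[CO3^2-]^3
Precipitation begins when Q = Ksp. With [CO3^2-] = 0.051 M:
8.4 × 10^-36 = (0.051)^3 × [Ce^3+]^2
[Ce^3+] = (8.4 × 10^-36 / 1.33 × 10^-4)^(1/2) = 2.5 x 10^-16 M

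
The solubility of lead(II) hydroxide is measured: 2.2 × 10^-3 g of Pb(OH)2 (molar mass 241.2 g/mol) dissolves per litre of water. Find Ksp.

Molar solubility s = (2.2 x 10^-3 g/L) / (241.2 g/mol) = 9.12 × 10^-6 M.
Pb(OH)2(s) ⇌ Pb^2+(aq) + 2 OH^-(aq)
With molar solubility s: [Pb^2+] = s, [OH^-] = 2s.
Ksp = [Pb^2+][OH^-]^2
So Ksp = s × (2s)^2 = 4s^3
Ksp = 4 × (9.12 × 10^-6)^3 = 3.0 x 10^-15

Ksp = 3.0e-15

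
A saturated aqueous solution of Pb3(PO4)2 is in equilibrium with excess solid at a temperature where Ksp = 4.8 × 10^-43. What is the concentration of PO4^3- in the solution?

[PO4^3-] ≈ 2.7e-9 M

Pb3(PO4)2(s) ⇌ 3 Pb^2+ + 2 PO4^3-
Ksp = [Pb^2+]^3[PO4^3-]^2
For each mole of Pb3(PO4)2 that dissolves: [Pb^2+] = 3s, [PO4^3-] = 2s.
Substituting: Ksp = (3s)^3(2s)^2 = 108s^5
s = (4.8 × 10^-43 / 108)^(1/5) = 1.35 x 10^-9 M
[PO4^3-] = 2s = 2.7 x 10^-9 M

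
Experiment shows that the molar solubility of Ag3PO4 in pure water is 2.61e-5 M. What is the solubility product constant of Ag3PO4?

Ksp = 1.25 x 10^-17

Ag3PO4(s) <=> 3 Ag^+(aq) + PO4^3-(aq)
Let s = molar solubility. Then [Ag^+] = 3s and [PO4^3-] = s.
Ksp = [Ag^+]^3[PO4^3-]
So Ksp = (3s)^3 × s = 27s^4
Ksp = 27 × (2.61 × 10^-5)^4 = 1.25 × 10^-17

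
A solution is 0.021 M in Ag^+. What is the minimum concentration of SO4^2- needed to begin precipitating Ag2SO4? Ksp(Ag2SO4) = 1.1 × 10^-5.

Ag2SO4(s) <=> 2 Ag^+(aq) + SO4^2-(aq)
Ksp = [Ag^+]^2[SO4^2-]
Precipitation begins when Q = Ksp. With [Ag^+] = 0.021 M:
1.1 × 10^-5 = (0.021)^2 × [SO4^2-]
[SO4^2-] = (1.1 × 10^-5 / 4.41 × 10^-4) = 2.5 × 10^-2 M

[SO4^2-] ≈ 0.025 M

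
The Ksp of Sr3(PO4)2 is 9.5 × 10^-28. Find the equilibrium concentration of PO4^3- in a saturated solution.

Sr3(PO4)2(s) ⇌ 3 Sr^2+(aq) + 2 PO4^3-(aq)
Ksp = [Sr^2+]^3[PO4^3-]^2
Let s = molar solubility. Then [Sr^2+] = 3s and [PO4^3-] = 2s.
Substituting: Ksp = (3s)^3(2s)^2 = 108s^5
s = (9.5 × 10^-28 / 108)^(1/5) = 1.54 x 10^-6 M
[PO4^3-] = 2s = 3.1 × 10^-6 M

[PO4^3-] ≈ 3.1e-6 M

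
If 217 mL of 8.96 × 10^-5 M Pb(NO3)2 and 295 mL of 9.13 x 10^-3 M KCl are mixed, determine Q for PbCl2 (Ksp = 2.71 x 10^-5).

Total volume = 217 + 295 = 512 mL.
[Pb^2+] = 8.96 × 10^-5 × (217/512) = 3.798 x 10^-5 M
[Cl^-] = 9.13 × 10^-3 × (295/512) = 5.260 × 10^-3 M
PbCl2(s) ⇌ Pb^2+(aq) + 2 Cl^-(aq), so Q = [Pb^2+][Cl^-]^2
Q = (3.798 × 10^-5)(5.260 × 10^-3)^2 = 1.05 × 10^-9
Q < Ksp, so no precipitate of PbCl2 forms.

1.05 × 10^-9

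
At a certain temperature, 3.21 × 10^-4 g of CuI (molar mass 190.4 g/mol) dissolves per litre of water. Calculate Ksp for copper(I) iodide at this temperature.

Molar solubility s = (3.21 × 10^-4 g/L) / (190.4 g/mol) = 1.686 x 10^-6 M.
CuI(s) ⇌ Cu^+ + I^-
With molar solubility s: [Cu^+] = s, [I^-] = s.
Ksp = [Cu^+][I^-]
Ksp = s × s = s^2
With s = 1.686 × 10^-6: Ksp = 2.84 × 10^-12

2.84 × 10^-12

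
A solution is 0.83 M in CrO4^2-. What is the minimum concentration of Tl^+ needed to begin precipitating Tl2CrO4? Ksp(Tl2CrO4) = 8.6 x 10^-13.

[Tl^+] ≈ 1.0e-6 M

Tl2CrO4(s) ⇌ 2 Tl^+(aq) + CrO4^2-(aq)
Ksp = [Tl^+]^2[CrO4^2-]
Precipitation begins when Q = Ksp. With [CrO4^2-] = 0.83 M:
8.6 x 10^-13 = (0.83) × [Tl^+]^2
[Tl^+] = (8.6 x 10^-13 / 8.3 x 10^-1)^(1/2) = 1.0 x 10^-6 M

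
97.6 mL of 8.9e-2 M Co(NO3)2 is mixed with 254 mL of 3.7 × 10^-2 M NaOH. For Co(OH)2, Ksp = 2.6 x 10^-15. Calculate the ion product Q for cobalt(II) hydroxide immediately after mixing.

Total volume = 97.6 + 254 = 351.6 mL.
[Co^2+] = 8.9 × 10^-2 × (97.6/351.6) = 2.47 x 10^-2 M
[OH^-] = 3.7 × 10^-2 × (254/351.6) = 2.67 × 10^-2 M
Co(OH)2(s) ⇌ Co^2+(aq) + 2 OH^-(aq), so Q = [Co^2+][OH^-]^2
Q = (2.47 × 10^-2)(2.67 x 10^-2)^2 = 1.8 × 10^-5
Q > Ksp, so Co(OH)2 will precipitate.

1.8 × 10^-5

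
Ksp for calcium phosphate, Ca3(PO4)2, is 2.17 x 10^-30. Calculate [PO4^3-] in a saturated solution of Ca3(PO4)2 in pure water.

Ca3(PO4)2(s) <=> 3 Ca^2+(aq) + 2 PO4^3-(aq)
Ksp = [Ca^2+]^3[PO4^3-]^2
If s mol/L of Ca3(PO4)2 dissolves, [Ca^2+] = 3s and [PO4^3-] = 2s.
Substituting: Ksp = (3s)^3(2s)^2 = 108s^5
s^5 = 2.17 x 10^-30 / 108, so s = 4.577 × 10^-7 M
[PO4^3-] = 2s = 9.15 x 10^-7 M

9.15 × 10^-7 M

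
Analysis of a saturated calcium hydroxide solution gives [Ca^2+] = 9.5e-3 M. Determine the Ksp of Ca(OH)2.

Ca(OH)2(s) ⇌ Ca^2+(aq) + 2 OH^-(aq)
Stoichiometry gives [OH^-] = (2/1)[Ca^2+] = 1.90 × 10^-2 M.
Ksp = [Ca^2+][OH^-]^2
Ksp = 9.5 × 10^-3 × (1.90 × 10^-2)^2 = 3.4 x 10^-6

Ksp = 3.4e-6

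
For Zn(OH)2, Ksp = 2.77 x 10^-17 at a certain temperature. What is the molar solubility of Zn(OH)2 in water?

Zn(OH)2(s) ⇌ Zn^2+(aq) + 2 OH^-(aq)
Ksp = [Zn^2+][OH^-]^2
With molar solubility s: [Zn^2+] = s, [OH^-] = 2s.
So Ksp = s × (2s)^2 = 4s^3
s^3 = 2.77 x 10^-17 / 4, so s = 1.91 × 10^-6 M

s = 1.91 × 10^-6 M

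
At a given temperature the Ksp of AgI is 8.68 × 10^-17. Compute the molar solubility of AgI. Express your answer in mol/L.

AgI(s) ⇌ Ag^+(aq) + I^-(aq)
Ksp = [Ag^+][I^-]
With molar solubility s: [Ag^+] = s, [I^-] = s.
Ksp = s × s = s^2
s = √(8.68 × 10^-17) = 9.32 × 10^-9 M

9.32 × 10^-9 M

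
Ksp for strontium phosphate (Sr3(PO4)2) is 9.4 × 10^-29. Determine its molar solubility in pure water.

Sr3(PO4)2(s) <=> 3 Sr^2+(aq) + 2 PO4^3-(aq)
Ksp = [Sr^2+]^3[PO4^3-]^2
If s mol/L of Sr3(PO4)2 dissolves, [Sr^2+] = 3s and [PO4^3-] = 2s.
So Ksp = (3s)^3 × (2s)^2 = 108s^5
Solving, s = (9.4 × 10^-29/108)^(1/5) = 9.7 x 10^-7 M

s = 9.7 × 10^-7 M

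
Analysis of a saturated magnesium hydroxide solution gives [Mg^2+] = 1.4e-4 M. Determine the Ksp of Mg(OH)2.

Mg(OH)2(s) <=> Mg^2+ + 2 OH^-
Stoichiometry gives [OH^-] = (2/1)[Mg^2+] = 2.80 x 10^-4 M.
Ksp = [Mg^2+][OH^-]^2
Ksp = 1.4 × 10^-4 × (2.80 × 10^-4)^2 = 1.1 × 10^-11

Ksp = 1.1 x 10^-11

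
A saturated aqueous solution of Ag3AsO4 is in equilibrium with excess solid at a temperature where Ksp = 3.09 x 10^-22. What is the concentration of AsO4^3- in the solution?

Ag3AsO4(s) ⇌ 3 Ag^+(aq) + AsO4^3-(aq)
Ksp = [Ag^+]^3[AsO4^3-]
Let s = molar solubility. Then [Ag^+] = 3s and [AsO4^3-] = s.
Substituting: Ksp = (3s)^3s = 27s^4
s^4 = 3.09 x 10^-22 / 27, so s = 1.839 × 10^-6 M
[AsO4^3-] = s = 1.84 × 10^-6 M

[AsO4^3-] ≈ 1.84e-6 M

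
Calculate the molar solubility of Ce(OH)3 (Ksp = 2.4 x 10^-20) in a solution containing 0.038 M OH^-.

Ce(OH)3(s) <=> Ce^3+ + 3 OH^-
Ksp = [Ce^3+][OH^-]^3
Let s be the molar solubility in this solution. [Ce^3+] = s, [OH^-] = 0.038 + 3s ≈ 0.038 (since the OH^- already present dominates).
Ksp ≈ s × (0.038)^3
s = 4.4 × 10^-16 M
Check: 3s = 1.3 × 10^-15 ≪ 0.038, so the approximation is valid.

s ≈ 4.4 × 10^-16 M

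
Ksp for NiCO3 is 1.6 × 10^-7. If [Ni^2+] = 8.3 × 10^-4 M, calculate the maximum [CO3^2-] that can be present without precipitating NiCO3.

NiCO3(s) <=> Ni^2+ + CO3^2-
Ksp = [Ni^2+][CO3^2-]
Precipitation begins when Q = Ksp. With [Ni^2+] = 8.3 × 10^-4 M:
1.6 × 10^-7 = (8.3 × 10^-4) × [CO3^2-]
[CO3^2-] = (1.6 × 10^-7 / 8.3 × 10^-4) = 1.9 × 10^-4 M

1.9 × 10^-4 M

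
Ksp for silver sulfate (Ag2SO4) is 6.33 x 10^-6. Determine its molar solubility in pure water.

Ag2SO4(s) ⇌ 2 Ag^+(aq) + SO4^2-(aq)
Ksp = [Ag^+]^2[SO4^2-]
With molar solubility s: [Ag^+] = 2s, [SO4^2-] = s.
So Ksp = (2s)^2 × s = 4s^3
s = (6.33 x 10^-6 / 4)^(1/3) = 1.17 × 10^-2 M

0.0117 M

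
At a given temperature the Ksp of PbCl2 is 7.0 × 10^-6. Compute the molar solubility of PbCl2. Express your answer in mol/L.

PbCl2(s) ⇌ Pb^2+(aq) + 2 Cl^-(aq)
Ksp = [Pb^2+][Cl^-]^2
If s mol/L of PbCl2 dissolves, [Pb^2+] = s and [Cl^-] = 2s.
So Ksp = s × (2s)^2 = 4s^3
s = (7.0 × 10^-6 / 4)^(1/3) = 1.2 x 10^-2 M

s = 1.2e-2 M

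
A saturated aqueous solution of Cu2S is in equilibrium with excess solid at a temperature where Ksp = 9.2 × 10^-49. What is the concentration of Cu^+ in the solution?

1.2e-16 M

Cu2S(s) ⇌ 2 Cu^+ + S^2-
Ksp = [Cu^+]^2[S^2-]
Let s = molar solubility. Then [Cu^+] = 2s and [S^2-] = s.
Substituting: Ksp = (2s)^2s = 4s^3
Solving, s = (9.2 × 10^-49/4)^(1/3) = 6.13 × 10^-17 M
[Cu^+] = 2s = 1.2 × 10^-16 M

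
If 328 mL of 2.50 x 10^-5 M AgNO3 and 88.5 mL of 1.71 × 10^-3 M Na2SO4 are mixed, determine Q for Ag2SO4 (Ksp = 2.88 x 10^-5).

Total volume = 328 + 88.5 = 416.5 mL.
[Ag^+] = 2.50 × 10^-5 × (328/416.5) = 1.969 × 10^-5 M
[SO4^2-] = 1.71 x 10^-3 × (88.5/416.5) = 3.633 × 10^-4 M
Ag2SO4(s) ⇌ 2 Ag^+ + SO4^2-, so Q = [Ag^+]^2[SO4^2-]
Q = (1.969 × 10^-5)^2(3.633 × 10^-4) = 1.41 x 10^-13
Q < Ksp, so no precipitate of Ag2SO4 forms.

Q = 1.41 × 10^-13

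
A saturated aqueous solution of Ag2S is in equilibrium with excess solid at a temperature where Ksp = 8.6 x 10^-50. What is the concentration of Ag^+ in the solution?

Ag2S(s) ⇌ 2 Ag^+ + S^2-
Ksp = [Ag^+]^2[S^2-]
For each mole of Ag2S that dissolves: [Ag^+] = 2s, [S^2-] = s.
Ksp = (2s)^2s = 4s^3
Solving, s = (8.6 x 10^-50/4)^(1/3) = 2.78 × 10^-17 M
[Ag^+] = 2s = 5.6 × 10^-17 M

5.6e-17 M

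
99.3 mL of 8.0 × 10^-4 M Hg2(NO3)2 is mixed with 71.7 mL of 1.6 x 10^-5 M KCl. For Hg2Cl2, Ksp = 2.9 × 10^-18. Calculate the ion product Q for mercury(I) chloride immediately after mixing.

Q = 2.1e-14

Total volume = 99.3 + 71.7 = 171 mL.
[Hg2^2+] = 8.0 x 10^-4 × (99.3/171) = 4.65 x 10^-4 M
[Cl^-] = 1.6 × 10^-5 × (71.7/171) = 6.71 × 10^-6 M
Hg2Cl2(s) ⇌ Hg2^2+(aq) + 2 Cl^-(aq), so Q = [Hg2^2+][Cl^-]^2
Q = (4.65 × 10^-4)(6.71 × 10^-6)^2 = 2.1 × 10^-14
Q > Ksp, so Hg2Cl2 will precipitate.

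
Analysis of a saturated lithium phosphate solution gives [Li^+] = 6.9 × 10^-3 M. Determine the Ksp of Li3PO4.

7.6 × 10^-10

Li3PO4(s) ⇌ 3 Li^+(aq) + PO4^3-(aq)
Stoichiometry gives [PO4^3-] = (1/3)[Li^+] = 2.30 x 10^-3 M.
Ksp = [Li^+]^3[PO4^3-]
Ksp = (6.9 x 10^-3)^3 × 2.30 × 10^-3 = 7.6 × 10^-10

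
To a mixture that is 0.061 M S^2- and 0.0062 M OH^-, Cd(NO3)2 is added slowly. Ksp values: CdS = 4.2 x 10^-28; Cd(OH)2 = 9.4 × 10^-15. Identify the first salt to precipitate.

CdS

Precipitation of each salt starts when its ion product equals its Ksp.
For CdS: 4.2 x 10^-28 = 0.061 × [Cd^2+]  ⇒  [Cd^2+] = 6.9 × 10^-27 M.
For Cd(OH)2: 9.4 × 10^-15 = (0.0062)^2 × [Cd^2+]  ⇒  [Cd^2+] = 2.4 x 10^-10 M.
The salt with the lower threshold [Cd^2+] precipitates first: CdS.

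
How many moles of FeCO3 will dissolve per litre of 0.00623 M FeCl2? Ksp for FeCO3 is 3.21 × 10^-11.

5.15 × 10^-9 M

FeCO3(s) ⇌ Fe^2+ + CO3^2-
Ksp = [Fe^2+][CO3^2-]
If s mol/L dissolves here, [Fe^2+] = 0.00623 + s ≈ 0.00623, [CO3^2-] = s (common-ion effect: Fe^2+ is already 0.00623 M).
Ksp ≈ 0.00623 × s
s = 5.15 x 10^-9 M
Check: s = 5.2 × 10^-9 ≪ 0.00623, so the approximation is valid.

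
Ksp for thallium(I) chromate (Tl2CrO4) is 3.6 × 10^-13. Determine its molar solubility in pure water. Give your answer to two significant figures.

s ≈ 4.5 × 10^-5 M

Tl2CrO4(s) <=> 2 Tl^+ + CrO4^2-
Ksp = [Tl^+]^2[CrO4^2-]
For each mole of Tl2CrO4 that dissolves: [Tl^+] = 2s, [CrO4^2-] = s.
Substituting: Ksp = (2s)^2s = 4s^3
s^3 = 3.6 × 10^-13 / 4, so s = 4.5 × 10^-5 M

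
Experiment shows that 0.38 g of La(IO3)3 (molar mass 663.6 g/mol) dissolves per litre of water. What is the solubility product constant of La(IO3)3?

Molar solubility s = (3.8 × 10^-1 g/L) / (663.6 g/mol) = 5.73 × 10^-4 M.
La(IO3)3(s) ⇌ La^3+(aq) + 3 IO3^-(aq)
Let s = molar solubility. Then [La^3+] = s and [IO3^-] = 3s.
Ksp = [La^3+][IO3^-]^3
So Ksp = s × (3s)^3 = 27s^4
With s = 5.73 × 10^-4: Ksp = 2.9 x 10^-12

Ksp ≈ 2.9 × 10^-12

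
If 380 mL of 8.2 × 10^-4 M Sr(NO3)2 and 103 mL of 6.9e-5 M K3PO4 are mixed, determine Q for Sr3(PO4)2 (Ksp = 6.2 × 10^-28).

Total volume = 380 + 103 = 483 mL.
[Sr^2+] = 8.2 × 10^-4 × (380/483) = 6.45 × 10^-4 M
[PO4^3-] = 6.9 × 10^-5 × (103/483) = 1.47 × 10^-5 M
Sr3(PO4)2(s) ⇌ 3 Sr^2+(aq) + 2 PO4^3-(aq), so Q = [Sr^2+]^3[PO4^3-]^2
Q = (6.45 × 10^-4)^3(1.47 x 10^-5)^2 = 5.8 × 10^-20
Q > Ksp, so Sr3(PO4)2 will precipitate.

Q = 5.8 × 10^-20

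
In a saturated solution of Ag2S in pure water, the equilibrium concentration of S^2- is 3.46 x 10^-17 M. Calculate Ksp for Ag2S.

Ag2S(s) ⇌ 2 Ag^+(aq) + S^2-(aq)
Stoichiometry gives [Ag^+] = (2/1)[S^2-] = 6.920 × 10^-17 M.
Ksp = [Ag^+]^2[S^2-]
Ksp = (6.920 x 10^-17)^2 × 3.46 x 10^-17 = 1.66 x 10^-49

Ksp ≈ 1.66e-49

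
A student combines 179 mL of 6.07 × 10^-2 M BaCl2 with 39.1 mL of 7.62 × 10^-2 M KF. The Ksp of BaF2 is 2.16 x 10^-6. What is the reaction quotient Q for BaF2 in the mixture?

Q = 9.30e-6

Total volume = 179 + 39.1 = 218.1 mL.
[Ba^2+] = 6.07 x 10^-2 × (179/218.1) = 4.982 × 10^-2 M
[F^-] = 7.62 x 10^-2 × (39.1/218.1) = 1.366 × 10^-2 M
BaF2(s) ⇌ Ba^2+(aq) + 2 F^-(aq), so Q = [Ba^2+][F^-]^2
Q = (4.982 × 10^-2)(1.366 × 10^-2)^2 = 9.30 x 10^-6
Q > Ksp, so BaF2 will precipitate.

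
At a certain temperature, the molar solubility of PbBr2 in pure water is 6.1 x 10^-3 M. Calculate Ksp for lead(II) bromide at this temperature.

PbBr2(s) ⇌ Pb^2+ + 2 Br^-
For each mole of PbBr2 that dissolves: [Pb^2+] = s, [Br^-] = 2s.
Ksp = [Pb^2+][Br^-]^2
Ksp = s(2s)^2 = 4s^3
With s = 6.1 × 10^-3: Ksp = 9.1 x 10^-7

Ksp ≈ 9.1 × 10^-7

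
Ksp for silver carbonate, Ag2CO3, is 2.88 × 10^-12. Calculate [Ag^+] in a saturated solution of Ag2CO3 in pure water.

[Ag^+] ≈ 1.79e-4 M

Ag2CO3(s) ⇌ 2 Ag^+(aq) + CO3^2-(aq)
Ksp = [Ag^+]^2[CO3^2-]
For each mole of Ag2CO3 that dissolves: [Ag^+] = 2s, [CO3^2-] = s.
Ksp = (2s)^2s = 4s^3
s = (2.88 × 10^-12 / 4)^(1/3) = 8.963 x 10^-5 M
[Ag^+] = 2s = 1.79 x 10^-4 M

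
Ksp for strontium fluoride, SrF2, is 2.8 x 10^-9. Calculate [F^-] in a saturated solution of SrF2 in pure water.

SrF2(s) ⇌ Sr^2+ + 2 F^-
Ksp = [Sr^2+][F^-]^2
With molar solubility s: [Sr^2+] = s, [F^-] = 2s.
So Ksp = s × (2s)^2 = 4s^3
Solving, s = (2.8 x 10^-9/4)^(1/3) = 8.88 × 10^-4 M
[F^-] = 2s = 1.8 × 10^-3 M

1.8e-3 M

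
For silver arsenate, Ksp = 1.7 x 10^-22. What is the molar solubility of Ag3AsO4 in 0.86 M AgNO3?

Ag3AsO4(s) <=> 3 Ag^+(aq) + AsO4^3-(aq)
Ksp = [Ag^+]^3[AsO4^3-]
Let s = moles of Ag3AsO4 that dissolve per litre. [Ag^+] = 0.86 + 3s ≈ 0.86, [AsO4^3-] = s (since Ag^+ from AgNO3 dominates).
Ksp ≈ (0.86)^3 × s
s = 2.7 × 10^-22 M
Check: 3s = 8.0 × 10^-22 ≪ 0.86, so the approximation is valid.

s = 2.7 x 10^-22 M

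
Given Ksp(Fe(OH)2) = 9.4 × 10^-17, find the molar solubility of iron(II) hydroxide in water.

s = 2.9 × 10^-6 M

Fe(OH)2(s) ⇌ Fe^2+ + 2 OH^-
Ksp = [Fe^2+][OH^-]^2
With molar solubility s: [Fe^2+] = s, [OH^-] = 2s.
So Ksp = s × (2s)^2 = 4s^3
s = (9.4 × 10^-17 / 4)^(1/3) = 2.9 x 10^-6 M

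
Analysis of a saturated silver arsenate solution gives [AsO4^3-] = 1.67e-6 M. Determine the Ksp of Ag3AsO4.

Ag3AsO4(s) ⇌ 3 Ag^+ + AsO4^3-
Stoichiometry gives [Ag^+] = (3/1)[AsO4^3-] = 5.010 × 10^-6 M.
Ksp = [Ag^+]^3[AsO4^3-]
Ksp = (5.010 × 10^-6)^3 × 1.67 × 10^-6 = 2.10 × 10^-22

2.10 × 10^-22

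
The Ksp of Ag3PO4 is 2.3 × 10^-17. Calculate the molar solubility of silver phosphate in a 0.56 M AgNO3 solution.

Ag3PO4(s) ⇌ 3 Ag^+ + PO4^3-
Ksp = [Ag^+]^3[PO4^3-]
If s mol/L dissolves here, [Ag^+] = 0.56 + 3s ≈ 0.56, [PO4^3-] = s (since Ag^+ from AgNO3 dominates).
Ksp ≈ (0.56)^3 × s
s = 1.3 × 10^-16 M
Check: 3s = 3.9 x 10^-16 ≪ 0.56, so the approximation is valid.

s ≈ 1.3 × 10^-16 M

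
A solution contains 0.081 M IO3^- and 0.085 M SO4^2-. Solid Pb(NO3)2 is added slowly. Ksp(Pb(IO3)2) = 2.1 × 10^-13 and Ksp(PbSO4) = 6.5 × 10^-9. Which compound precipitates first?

Each salt begins to precipitate when Q = Ksp, i.e. when [Pb^2+] reaches its threshold.
For Pb(IO3)2: 2.1 × 10^-13 = (0.081)^2 × [Pb^2+]  ⇒  [Pb^2+] = 3.2 × 10^-11 M.
For PbSO4: 6.5 × 10^-9 = 0.085 × [Pb^2+]  ⇒  [Pb^2+] = 7.6 × 10^-8 M.
The salt with the lower threshold [Pb^2+] precipitates first: Pb(IO3)2.

Pb(IO3)2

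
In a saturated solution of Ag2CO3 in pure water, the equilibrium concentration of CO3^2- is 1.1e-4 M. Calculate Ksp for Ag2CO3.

Ksp = 5.3e-12

Ag2CO3(s) ⇌ 2 Ag^+ + CO3^2-
Stoichiometry gives [Ag^+] = (2/1)[CO3^2-] = 2.20 × 10^-4 M.
Ksp = [Ag^+]^2[CO3^2-]
Ksp = (2.20 x 10^-4)^2 × 1.1 × 10^-4 = 5.3 × 10^-12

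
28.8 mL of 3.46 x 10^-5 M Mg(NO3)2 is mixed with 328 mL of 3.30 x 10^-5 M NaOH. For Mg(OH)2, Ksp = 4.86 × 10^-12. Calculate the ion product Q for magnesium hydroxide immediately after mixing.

Total volume = 28.8 + 328 = 356.8 mL.
[Mg^2+] = 3.46 × 10^-5 × (28.8/356.8) = 2.793 × 10^-6 M
[OH^-] = 3.30 x 10^-5 × (328/356.8) = 3.034 × 10^-5 M
Mg(OH)2(s) <=> Mg^2+ + 2 OH^-, so Q = [Mg^2+][OH^-]^2
Q = (2.793 × 10^-6)(3.034 × 10^-5)^2 = 2.57 × 10^-15
Q < Ksp, so no precipitate of Mg(OH)2 forms.

Q = 2.57 × 10^-15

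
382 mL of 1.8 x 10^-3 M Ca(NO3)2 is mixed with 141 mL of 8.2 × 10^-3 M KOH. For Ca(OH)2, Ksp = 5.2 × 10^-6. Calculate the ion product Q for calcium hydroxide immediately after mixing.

Q ≈ 6.4 × 10^-9

Total volume = 382 + 141 = 523 mL.
[Ca^2+] = 1.8 × 10^-3 × (382/523) = 1.31 x 10^-3 M
[OH^-] = 8.2 x 10^-3 × (141/523) = 2.21 x 10^-3 M
Ca(OH)2(s) ⇌ Ca^2+(aq) + 2 OH^-(aq), so Q = [Ca^2+][OH^-]^2
Q = (1.31 × 10^-3)(2.21 x 10^-3)^2 = 6.4 x 10^-9
Q < Ksp, so no precipitate of Ca(OH)2 forms.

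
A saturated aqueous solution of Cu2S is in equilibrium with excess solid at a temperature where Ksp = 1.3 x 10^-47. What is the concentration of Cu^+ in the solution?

[Cu^+] = 3.0e-16 M

Cu2S(s) ⇌ 2 Cu^+ + S^2-
Ksp = [Cu^+]^2[S^2-]
For each mole of Cu2S that dissolves: [Cu^+] = 2s, [S^2-] = s.
So Ksp = (2s)^2 × s = 4s^3
Solving, s = (1.3 x 10^-47/4)^(1/3) = 1.48 x 10^-16 M
[Cu^+] = 2s = 3.0 × 10^-16 M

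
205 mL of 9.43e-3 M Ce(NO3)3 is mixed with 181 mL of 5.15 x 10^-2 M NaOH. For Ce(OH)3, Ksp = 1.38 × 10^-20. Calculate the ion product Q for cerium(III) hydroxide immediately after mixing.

Total volume = 205 + 181 = 386 mL.
[Ce^3+] = 9.43 × 10^-3 × (205/386) = 5.008 × 10^-3 M
[OH^-] = 5.15 x 10^-2 × (181/386) = 2.415 × 10^-2 M
Ce(OH)3(s) ⇌ Ce^3+(aq) + 3 OH^-(aq), so Q = [Ce^3+][OH^-]^3
Q = (5.008 × 10^-3)(2.415 x 10^-2)^3 = 7.05 x 10^-8
Q > Ksp, so Ce(OH)3 will precipitate.

Q = 7.05 x 10^-8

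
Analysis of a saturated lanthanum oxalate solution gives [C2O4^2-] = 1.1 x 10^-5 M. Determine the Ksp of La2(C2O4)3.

Ksp ≈ 7.2e-26

La2(C2O4)3(s) ⇌ 2 La^3+(aq) + 3 C2O4^2-(aq)
Stoichiometry gives [La^3+] = (2/3)[C2O4^2-] = 7.33 × 10^-6 M.
Ksp = [La^3+]^2[C2O4^2-]^3
Ksp = (7.33 × 10^-6)^2 × (1.1 × 10^-5)^3 = 7.2 × 10^-26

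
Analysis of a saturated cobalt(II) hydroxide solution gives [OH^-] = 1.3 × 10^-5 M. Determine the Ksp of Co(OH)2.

Co(OH)2(s) <=> Co^2+(aq) + 2 OH^-(aq)
Stoichiometry gives [Co^2+] = (1/2)[OH^-] = 6.50 × 10^-6 M.
Ksp = [Co^2+][OH^-]^2
Ksp = 6.50 × 10^-6 × (1.3 x 10^-5)^2 = 1.1 × 10^-15

Ksp ≈ 1.1 × 10^-15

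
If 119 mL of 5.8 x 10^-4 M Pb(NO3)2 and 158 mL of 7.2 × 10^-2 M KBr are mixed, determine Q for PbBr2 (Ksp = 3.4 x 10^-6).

4.2 x 10^-7

Total volume = 119 + 158 = 277 mL.
[Pb^2+] = 5.8 × 10^-4 × (119/277) = 2.49 x 10^-4 M
[Br^-] = 7.2 x 10^-2 × (158/277) = 4.11 x 10^-2 M
PbBr2(s) <=> Pb^2+ + 2 Br^-, so Q = [Pb^2+][Br^-]^2
Q = (2.49 × 10^-4)(4.11 × 10^-2)^2 = 4.2 × 10^-7
Q < Ksp, so no precipitate of PbBr2 forms.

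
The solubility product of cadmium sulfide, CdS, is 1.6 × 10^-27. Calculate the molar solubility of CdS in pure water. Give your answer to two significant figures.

CdS(s) <=> Cd^2+(aq) + S^2-(aq)
Ksp = [Cd^2+][S^2-]
With molar solubility s: [Cd^2+] = s, [S^2-] = s.
Ksp = (s)(s) = s^2
s = (1.6 × 10^-27)^(1/2) = 4.0 × 10^-14 M

s = 4.0 × 10^-14 M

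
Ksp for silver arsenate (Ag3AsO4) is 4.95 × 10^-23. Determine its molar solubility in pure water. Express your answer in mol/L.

s = 1.16 x 10^-6 M

Ag3AsO4(s) <=> 3 Ag^+ + AsO4^3-
Ksp = [Ag^+]^3[AsO4^3-]
With molar solubility s: [Ag^+] = 3s, [AsO4^3-] = s.
So Ksp = (3s)^3 × s = 27s^4
s = (4.95 × 10^-23 / 27)^(1/4) = 1.16 × 10^-6 M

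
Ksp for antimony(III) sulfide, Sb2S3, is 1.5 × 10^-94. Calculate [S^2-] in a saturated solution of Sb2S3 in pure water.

[S^2-] ≈ 2.0 × 10^-19 M

Sb2S3(s) ⇌ 2 Sb^3+(aq) + 3 S^2-(aq)
Ksp = [Sb^3+]^2[S^2-]^3
If s mol/L of Sb2S3 dissolves, [Sb^3+] = 2s and [S^2-] = 3s.
Ksp = (2s)^2(3s)^3 = 108s^5
Solving, s = (1.5 × 10^-94/108)^(1/5) = 6.74 × 10^-20 M
[S^2-] = 3s = 2.0 × 10^-19 M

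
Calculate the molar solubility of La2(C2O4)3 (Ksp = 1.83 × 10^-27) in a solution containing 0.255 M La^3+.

1.01 x 10^-9 M

La2(C2O4)3(s) ⇌ 2 La^3+(aq) + 3 C2O4^2-(aq)
Ksp = [La^3+]^2[C2O4^2-]^3
If s mol/L dissolves here, [La^3+] = 0.255 + 2s ≈ 0.255, [C2O4^2-] = 3s (since the La^3+ already present dominates).
Ksp ≈ (0.255)^2 × (3s)^3
s = 1.01 × 10^-9 M
Check: 2s = 2.0 × 10^-9 ≪ 0.255, so the approximation is valid.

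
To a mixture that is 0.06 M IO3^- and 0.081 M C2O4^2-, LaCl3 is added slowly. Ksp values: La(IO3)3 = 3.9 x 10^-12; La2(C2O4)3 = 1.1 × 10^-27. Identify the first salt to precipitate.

La2(C2O4)3

Precipitation of each salt starts when its ion product equals its Ksp.
For La(IO3)3: 3.9 x 10^-12 = (0.06)^3 × [La^3+]  ⇒  [La^3+] = 1.8 × 10^-8 M.
For La2(C2O4)3: 1.1 × 10^-27 = (0.081)^3 × [La^3+]^2  ⇒  [La^3+] = 1.4 × 10^-12 M.
The salt with the lower threshold [La^3+] precipitates first: La2(C2O4)3.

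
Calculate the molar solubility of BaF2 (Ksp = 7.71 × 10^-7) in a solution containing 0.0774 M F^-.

BaF2(s) <=> Ba^2+ + 2 F^-
Ksp = [Ba^2+][F^-]^2
Let s = moles of BaF2 that dissolve per litre. [Ba^2+] = s, [F^-] = 0.0774 + 2s ≈ 0.0774 (Ksp is small, so little additional dissolves).
Ksp ≈ s × (0.0774)^2
s = 1.29 × 10^-4 M
Check: 2s = 2.6 x 10^-4 ≪ 0.0774, so the approximation is valid.

s ≈ 1.29e-4 M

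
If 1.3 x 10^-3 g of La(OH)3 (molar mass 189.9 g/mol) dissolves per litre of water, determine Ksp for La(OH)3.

Molar solubility s = (1.3 × 10^-3 g/L) / (189.9 g/mol) = 6.85 × 10^-6 M.
La(OH)3(s) ⇌ La^3+ + 3 OH^-
With molar solubility s: [La^3+] = s, [OH^-] = 3s.
Ksp = [La^3+][OH^-]^3
Ksp = s(3s)^3 = 27s^4
With s = 6.85 x 10^-6: Ksp = 5.9 x 10^-20

Ksp ≈ 5.9e-20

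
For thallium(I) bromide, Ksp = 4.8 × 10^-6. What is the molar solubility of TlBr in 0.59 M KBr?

s = 8.1 x 10^-6 M

TlBr(s) ⇌ Tl^+(aq) + Br^-(aq)
Ksp = [Tl^+][Br^-]
If s mol/L dissolves here, [Tl^+] = s, [Br^-] = 0.59 + s ≈ 0.59 (common-ion effect: Br^- is already 0.59 M).
Ksp ≈ s × 0.59
s = 8.1 x 10^-6 M
Check: s = 8.1 × 10^-6 ≪ 0.59, so the approximation is valid.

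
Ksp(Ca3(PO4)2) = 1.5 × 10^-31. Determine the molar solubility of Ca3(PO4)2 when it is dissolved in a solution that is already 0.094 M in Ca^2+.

Ca3(PO4)2(s) ⇌ 3 Ca^2+(aq) + 2 PO4^3-(aq)
Ksp = [Ca^2+]^3[PO4^3-]^2
Let s = moles of Ca3(PO4)2 that dissolve per litre. [Ca^2+] = 0.094 + 3s ≈ 0.094, [PO4^3-] = 2s (common-ion effect: Ca^2+ is already 0.094 M).
Ksp ≈ (0.094)^3 × (2s)^2
s = 6.7 × 10^-15 M
Check: 3s = 2.0 × 10^-14 ≪ 0.094, so the approximation is valid.

s = 6.7 x 10^-15 M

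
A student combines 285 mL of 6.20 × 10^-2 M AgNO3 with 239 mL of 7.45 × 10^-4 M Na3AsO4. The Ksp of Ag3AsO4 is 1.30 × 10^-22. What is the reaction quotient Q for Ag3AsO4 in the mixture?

Q = 1.30 × 10^-8

Total volume = 285 + 239 = 524 mL.
[Ag^+] = 6.20 x 10^-2 × (285/524) = 3.372 × 10^-2 M
[AsO4^3-] = 7.45 × 10^-4 × (239/524) = 3.398 × 10^-4 M
Ag3AsO4(s) ⇌ 3 Ag^+(aq) + AsO4^3-(aq), so Q = [Ag^+]^3[AsO4^3-]
Q = (3.372 × 10^-2)^3(3.398 × 10^-4) = 1.30 × 10^-8
Q > Ksp, so Ag3AsO4 will precipitate.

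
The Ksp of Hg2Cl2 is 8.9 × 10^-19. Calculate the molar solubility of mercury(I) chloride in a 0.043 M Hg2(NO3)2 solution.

Hg2Cl2(s) <=> Hg2^2+(aq) + 2 Cl^-(aq)
Ksp = [Hg2^2+][Cl^-]^2
Let s be the molar solubility in this solution. [Hg2^2+] = 0.043 + s ≈ 0.043, [Cl^-] = 2s (since Hg2^2+ from Hg2(NO3)2 dominates).
Ksp ≈ 0.043 × (2s)^2
s = 2.3 x 10^-9 M
Check: s = 2.3 x 10^-9 ≪ 0.043, so the approximation is valid.

s ≈ 2.3 x 10^-9 M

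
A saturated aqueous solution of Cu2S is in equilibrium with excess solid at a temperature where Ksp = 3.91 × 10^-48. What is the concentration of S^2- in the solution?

Cu2S(s) <=> 2 Cu^+(aq) + S^2-(aq)
Ksp = [Cu^+]^2[S^2-]
With molar solubility s: [Cu^+] = 2s, [S^2-] = s.
Ksp = (2s)^2s = 4s^3
s^3 = 3.91 × 10^-48 / 4, so s = 9.924 × 10^-17 M
[S^2-] = s = 9.92 × 10^-17 M

[S^2-] ≈ 9.92 × 10^-17 M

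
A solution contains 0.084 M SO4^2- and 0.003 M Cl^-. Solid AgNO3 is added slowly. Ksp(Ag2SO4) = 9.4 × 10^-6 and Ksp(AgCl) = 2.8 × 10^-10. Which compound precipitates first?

AgCl

Each salt begins to precipitate when Q = Ksp, i.e. when [Ag^+] reaches its threshold.
For Ag2SO4: 9.4 × 10^-6 = 0.084 × [Ag^+]^2  ⇒  [Ag^+] = 1.1 × 10^-2 M.
For AgCl: 2.8 × 10^-10 = 0.003 × [Ag^+]  ⇒  [Ag^+] = 9.3 x 10^-8 M.
The salt with the lower threshold [Ag^+] precipitates first: AgCl.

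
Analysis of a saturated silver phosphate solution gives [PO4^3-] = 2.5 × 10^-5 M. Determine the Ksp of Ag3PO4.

1.1e-17

Ag3PO4(s) ⇌ 3 Ag^+(aq) + PO4^3-(aq)
Stoichiometry gives [Ag^+] = (3/1)[PO4^3-] = 7.50 x 10^-5 M.
Ksp = [Ag^+]^3[PO4^3-]
Ksp = (7.50 x 10^-5)^3 × 2.5 × 10^-5 = 1.1 × 10^-17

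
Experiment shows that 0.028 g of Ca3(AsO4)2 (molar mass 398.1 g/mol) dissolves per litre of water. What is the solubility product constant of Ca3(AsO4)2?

1.9e-19

Molar solubility s = (2.8 x 10^-2 g/L) / (398.1 g/mol) = 7.03 x 10^-5 M.
Ca3(AsO4)2(s) ⇌ 3 Ca^2+ + 2 AsO4^3-
If s mol/L of Ca3(AsO4)2 dissolves, [Ca^2+] = 3s and [AsO4^3-] = 2s.
Ksp = [Ca^2+]^3[AsO4^3-]^2
So Ksp = (3s)^3 × (2s)^2 = 108s^5
Ksp = 108 × (7.03 x 10^-5)^5 = 1.9 x 10^-19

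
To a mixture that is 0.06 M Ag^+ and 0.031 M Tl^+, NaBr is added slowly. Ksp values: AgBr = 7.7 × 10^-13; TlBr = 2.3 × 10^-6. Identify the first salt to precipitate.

AgBr

Precipitation of each salt starts when its ion product equals its Ksp.
For AgBr: 7.7 × 10^-13 = 0.06 × [Br^-]  ⇒  [Br^-] = 1.3 × 10^-11 M.
For TlBr: 2.3 × 10^-6 = 0.031 × [Br^-]  ⇒  [Br^-] = 7.4 × 10^-5 M.
The salt with the lower threshold [Br^-] precipitates first: AgBr.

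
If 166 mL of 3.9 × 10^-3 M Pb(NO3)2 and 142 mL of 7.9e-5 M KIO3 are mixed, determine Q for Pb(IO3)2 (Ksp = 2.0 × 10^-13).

Q = 2.8 × 10^-12

Total volume = 166 + 142 = 308 mL.
[Pb^2+] = 3.9 × 10^-3 × (166/308) = 2.10 × 10^-3 M
[IO3^-] = 7.9 x 10^-5 × (142/308) = 3.64 x 10^-5 M
Pb(IO3)2(s) ⇌ Pb^2+(aq) + 2 IO3^-(aq), so Q = [Pb^2+][IO3^-]^2
Q = (2.10 × 10^-3)(3.64 × 10^-5)^2 = 2.8 x 10^-12
Q > Ksp, so Pb(IO3)2 will precipitate.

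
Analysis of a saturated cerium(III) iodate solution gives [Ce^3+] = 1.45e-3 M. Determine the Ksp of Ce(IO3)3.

Ksp ≈ 1.19e-10

Ce(IO3)3(s) <=> Ce^3+ + 3 IO3^-
Stoichiometry gives [IO3^-] = (3/1)[Ce^3+] = 4.350 x 10^-3 M.
Ksp = [Ce^3+][IO3^-]^3
Ksp = 1.45 × 10^-3 × (4.350 x 10^-3)^3 = 1.19 × 10^-10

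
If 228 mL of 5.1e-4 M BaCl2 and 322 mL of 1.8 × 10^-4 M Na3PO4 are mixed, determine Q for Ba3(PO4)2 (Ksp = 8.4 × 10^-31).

Q ≈ 1.0 x 10^-19

Total volume = 228 + 322 = 550 mL.
[Ba^2+] = 5.1 × 10^-4 × (228/550) = 2.11 × 10^-4 M
[PO4^3-] = 1.8 × 10^-4 × (322/550) = 1.05 x 10^-4 M
Ba3(PO4)2(s) ⇌ 3 Ba^2+ + 2 PO4^3-, so Q = [Ba^2+]^3[PO4^3-]^2
Q = (2.11 × 10^-4)^3(1.05 × 10^-4)^2 = 1.0 × 10^-19
Q > Ksp, so Ba3(PO4)2 will precipitate.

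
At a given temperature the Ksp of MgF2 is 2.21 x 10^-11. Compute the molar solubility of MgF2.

MgF2(s) <=> Mg^2+(aq) + 2 F^-(aq)
Ksp = [Mg^2+][F^-]^2
For each mole of MgF2 that dissolves: [Mg^2+] = s, [F^-] = 2s.
So Ksp = s × (2s)^2 = 4s^3
s^3 = 2.21 x 10^-11 / 4, so s = 1.77 × 10^-4 M

s ≈ 1.77 x 10^-4 M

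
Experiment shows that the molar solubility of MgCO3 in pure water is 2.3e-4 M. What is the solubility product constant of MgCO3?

Ksp ≈ 5.3 × 10^-8

MgCO3(s) ⇌ Mg^2+(aq) + CO3^2-(aq)
Let s = molar solubility. Then [Mg^2+] = s and [CO3^2-] = s.
Ksp = [Mg^2+][CO3^2-]
Ksp = s × s = s^2
With s = 2.3 × 10^-4: Ksp = 5.3 x 10^-8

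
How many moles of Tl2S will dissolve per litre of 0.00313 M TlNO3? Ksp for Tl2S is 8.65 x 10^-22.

Tl2S(s) <=> 2 Tl^+ + S^2-
Ksp = [Tl^+]^2[S^2-]
Let s be the molar solubility in this solution. [Tl^+] = 0.00313 + 2s ≈ 0.00313, [S^2-] = s (since Tl^+ from TlNO3 dominates).
Ksp ≈ (0.00313)^2 × s
s = 8.83 x 10^-17 M
Check: 2s = 1.8 x 10^-16 ≪ 0.00313, so the approximation is valid.

8.83e-17 M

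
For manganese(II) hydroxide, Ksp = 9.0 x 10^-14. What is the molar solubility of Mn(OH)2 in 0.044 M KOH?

Mn(OH)2(s) ⇌ Mn^2+(aq) + 2 OH^-(aq)
Ksp = [Mn^2+][OH^-]^2
Let s = moles of Mn(OH)2 that dissolve per litre. [Mn^2+] = s, [OH^-] = 0.044 + 2s ≈ 0.044 (common-ion effect: OH^- is already 0.044 M).
Ksp ≈ s × (0.044)^2
s = 4.6 × 10^-11 M
Check: 2s = 9.3 × 10^-11 ≪ 0.044, so the approximation is valid.

s ≈ 4.6e-11 M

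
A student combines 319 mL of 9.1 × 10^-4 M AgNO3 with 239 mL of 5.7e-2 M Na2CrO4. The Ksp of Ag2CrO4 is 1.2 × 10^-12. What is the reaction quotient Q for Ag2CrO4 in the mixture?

Total volume = 319 + 239 = 558 mL.
[Ag^+] = 9.1 x 10^-4 × (319/558) = 5.20 × 10^-4 M
[CrO4^2-] = 5.7 × 10^-2 × (239/558) = 2.44 × 10^-2 M
Ag2CrO4(s) ⇌ 2 Ag^+(aq) + CrO4^2-(aq), so Q = [Ag^+]^2[CrO4^2-]
Q = (5.20 × 10^-4)^2(2.44 × 10^-2) = 6.6 x 10^-9
Q > Ksp, so Ag2CrO4 will precipitate.

Q ≈ 6.6 × 10^-9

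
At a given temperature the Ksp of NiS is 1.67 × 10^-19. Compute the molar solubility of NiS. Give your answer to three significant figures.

NiS(s) ⇌ Ni^2+(aq) + S^2-(aq)
Ksp = [Ni^2+][S^2-]
With molar solubility s: [Ni^2+] = s, [S^2-] = s.
Ksp = s^2
s = √(1.67 × 10^-19) = 4.09 × 10^-10 M

s = 4.09 × 10^-10 M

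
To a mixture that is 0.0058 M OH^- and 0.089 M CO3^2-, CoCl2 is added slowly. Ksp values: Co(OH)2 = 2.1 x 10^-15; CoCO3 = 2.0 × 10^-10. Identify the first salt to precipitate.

Co(OH)2

Precipitation of each salt starts when its ion product equals its Ksp.
For Co(OH)2: 2.1 x 10^-15 = (0.0058)^2 × [Co^2+]  ⇒  [Co^2+] = 6.2 x 10^-11 M.
For CoCO3: 2.0 × 10^-10 = 0.089 × [Co^2+]  ⇒  [Co^2+] = 2.2 × 10^-9 M.
The salt with the lower threshold [Co^2+] precipitates first: Co(OH)2.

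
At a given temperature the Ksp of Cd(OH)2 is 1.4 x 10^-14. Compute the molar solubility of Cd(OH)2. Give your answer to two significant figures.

s = 1.5 × 10^-5 M

Cd(OH)2(s) <=> Cd^2+ + 2 OH^-
Ksp = [Cd^2+][OH^-]^2
Let s = molar solubility. Then [Cd^2+] = s and [OH^-] = 2s.
So Ksp = s × (2s)^2 = 4s^3
s = (1.4 x 10^-14 / 4)^(1/3) = 1.5 × 10^-5 M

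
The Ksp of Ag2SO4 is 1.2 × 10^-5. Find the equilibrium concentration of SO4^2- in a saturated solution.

[SO4^2-] ≈ 0.014 M

Ag2SO4(s) ⇌ 2 Ag^+(aq) + SO4^2-(aq)
Ksp = [Ag^+]^2[SO4^2-]
With molar solubility s: [Ag^+] = 2s, [SO4^2-] = s.
Ksp = (2s)^2s = 4s^3
s = (1.2 × 10^-5 / 4)^(1/3) = 1.44 × 10^-2 M
[SO4^2-] = s = 1.4 × 10^-2 M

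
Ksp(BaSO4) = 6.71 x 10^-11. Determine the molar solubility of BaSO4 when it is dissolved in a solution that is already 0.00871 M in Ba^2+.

s = 7.70 x 10^-9 M

BaSO4(s) ⇌ Ba^2+(aq) + SO4^2-(aq)
Ksp = [Ba^2+][SO4^2-]
Let s be the molar solubility in this solution. [Ba^2+] = 0.00871 + s ≈ 0.00871, [SO4^2-] = s (Ksp is small, so little additional dissolves).
Ksp ≈ 0.00871 × s
s = 7.70 × 10^-9 M
Check: s = 7.7 × 10^-9 ≪ 0.00871, so the approximation is valid.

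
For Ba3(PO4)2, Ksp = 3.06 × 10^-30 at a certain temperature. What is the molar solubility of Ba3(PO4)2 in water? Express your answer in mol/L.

Ba3(PO4)2(s) ⇌ 3 Ba^2+(aq) + 2 PO4^3-(aq)
Ksp = [Ba^2+]^3[PO4^3-]^2
For each mole of Ba3(PO4)2 that dissolves: [Ba^2+] = 3s, [PO4^3-] = 2s.
Ksp = (3s)^3(2s)^2 = 108s^5
s = (3.06 × 10^-30 / 108)^(1/5) = 4.90 x 10^-7 M

s = 4.90 × 10^-7 M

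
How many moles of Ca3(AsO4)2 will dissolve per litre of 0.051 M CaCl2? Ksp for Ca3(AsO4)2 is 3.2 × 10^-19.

s ≈ 2.5 × 10^-8 M

Ca3(AsO4)2(s) ⇌ 3 Ca^2+ + 2 AsO4^3-
Ksp = [Ca^2+]^3[AsO4^3-]^2
Let s be the molar solubility in this solution. [Ca^2+] = 0.051 + 3s ≈ 0.051, [AsO4^3-] = 2s (common-ion effect: Ca^2+ is already 0.051 M).
Ksp ≈ (0.051)^3 × (2s)^2
s = 2.5 x 10^-8 M
Check: 3s = 7.4 × 10^-8 ≪ 0.051, so the approximation is valid.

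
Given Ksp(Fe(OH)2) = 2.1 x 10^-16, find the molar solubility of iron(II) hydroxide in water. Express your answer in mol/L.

Fe(OH)2(s) <=> Fe^2+(aq) + 2 OH^-(aq)
Ksp = [Fe^2+][OH^-]^2
If s mol/L of Fe(OH)2 dissolves, [Fe^2+] = s and [OH^-] = 2s.
Substituting: Ksp = s(2s)^2 = 4s^3
s = (2.1 x 10^-16 / 4)^(1/3) = 3.7 × 10^-6 M

s = 3.7 x 10^-6 M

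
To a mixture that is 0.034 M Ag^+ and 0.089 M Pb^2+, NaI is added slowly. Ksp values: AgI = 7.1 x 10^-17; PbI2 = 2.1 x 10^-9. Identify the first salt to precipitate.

Precipitation of each salt starts when its ion product equals its Ksp.
For AgI: 7.1 x 10^-17 = 0.034 × [I^-]  ⇒  [I^-] = 2.1 × 10^-15 M.
For PbI2: 2.1 x 10^-9 = 0.089 × [I^-]^2  ⇒  [I^-] = 1.5 x 10^-4 M.
The salt with the lower threshold [I^-] precipitates first: AgI.

AgI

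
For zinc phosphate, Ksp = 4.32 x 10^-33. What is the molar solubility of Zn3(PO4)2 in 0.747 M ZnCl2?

s ≈ 5.09 × 10^-17 M

Zn3(PO4)2(s) <=> 3 Zn^2+ + 2 PO4^3-
Ksp = [Zn^2+]^3[PO4^3-]^2
Let s be the molar solubility in this solution. [Zn^2+] = 0.747 + 3s ≈ 0.747, [PO4^3-] = 2s (Ksp is small, so little additional dissolves).
Ksp ≈ (0.747)^3 × (2s)^2
s = 5.09 × 10^-17 M
Check: 3s = 1.5 × 10^-16 ≪ 0.747, so the approximation is valid.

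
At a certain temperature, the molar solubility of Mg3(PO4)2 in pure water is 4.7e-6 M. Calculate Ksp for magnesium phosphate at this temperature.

Mg3(PO4)2(s) ⇌ 3 Mg^2+ + 2 PO4^3-
For each mole of Mg3(PO4)2 that dissolves: [Mg^2+] = 3s, [PO4^3-] = 2s.
Ksp = [Mg^2+]^3[PO4^3-]^2
So Ksp = (3s)^3 × (2s)^2 = 108s^5
Ksp = 108 × (4.7 x 10^-6)^5 = 2.5 x 10^-25

2.5 x 10^-25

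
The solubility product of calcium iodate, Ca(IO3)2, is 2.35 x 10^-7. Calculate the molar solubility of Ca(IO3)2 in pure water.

3.89 x 10^-3 M

Ca(IO3)2(s) ⇌ Ca^2+(aq) + 2 IO3^-(aq)
Ksp = [Ca^2+][IO3^-]^2
For each mole of Ca(IO3)2 that dissolves: [Ca^2+] = s, [IO3^-] = 2s.
So Ksp = s × (2s)^2 = 4s^3
s = (2.35 x 10^-7 / 4)^(1/3) = 3.89 × 10^-3 M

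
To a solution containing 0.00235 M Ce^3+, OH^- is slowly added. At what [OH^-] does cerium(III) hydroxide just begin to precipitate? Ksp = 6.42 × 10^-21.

1.40 x 10^-6 M

Ce(OH)3(s) ⇌ Ce^3+(aq) + 3 OH^-(aq)
Ksp = [Ce^3+][OH^-]^3
Precipitation begins when Q = Ksp. With [Ce^3+] = 0.00235 M:
6.42 × 10^-21 = (0.00235) × [OH^-]^3
[OH^-] = (6.42 × 10^-21 / 2.35 x 10^-3)^(1/3) = 1.40 × 10^-6 M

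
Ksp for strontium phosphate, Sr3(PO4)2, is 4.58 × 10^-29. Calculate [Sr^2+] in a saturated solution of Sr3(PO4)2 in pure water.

Sr3(PO4)2(s) ⇌ 3 Sr^2+ + 2 PO4^3-
Ksp = [Sr^2+]^3[PO4^3-]^2
Let s = molar solubility. Then [Sr^2+] = 3s and [PO4^3-] = 2s.
Substituting: Ksp = (3s)^3(2s)^2 = 108s^5
Solving, s = (4.58 × 10^-29/108)^(1/5) = 8.423 × 10^-7 M
[Sr^2+] = 3s = 2.53 x 10^-6 M

[Sr^2+] = 2.53e-6 M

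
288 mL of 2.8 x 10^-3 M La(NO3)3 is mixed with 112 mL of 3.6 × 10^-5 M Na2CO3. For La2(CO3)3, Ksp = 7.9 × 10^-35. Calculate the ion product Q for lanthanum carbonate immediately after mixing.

Total volume = 288 + 112 = 400 mL.
[La^3+] = 2.8 x 10^-3 × (288/400) = 2.02 × 10^-3 M
[CO3^2-] = 3.6 × 10^-5 × (112/400) = 1.01 x 10^-5 M
La2(CO3)3(s) ⇌ 2 La^3+(aq) + 3 CO3^2-(aq), so Q = [La^3+]^2[CO3^2-]^3
Q = (2.02 x 10^-3)^2(1.01 × 10^-5)^3 = 4.2 x 10^-21
Q > Ksp, so La2(CO3)3 will precipitate.

Q = 4.2 × 10^-21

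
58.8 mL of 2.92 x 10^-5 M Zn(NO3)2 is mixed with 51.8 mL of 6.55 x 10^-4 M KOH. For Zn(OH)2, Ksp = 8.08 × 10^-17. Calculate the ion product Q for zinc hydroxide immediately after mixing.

1.46e-12

Total volume = 58.8 + 51.8 = 110.6 mL.
[Zn^2+] = 2.92 x 10^-5 × (58.8/110.6) = 1.552 x 10^-5 M
[OH^-] = 6.55 x 10^-4 × (51.8/110.6) = 3.068 x 10^-4 M
Zn(OH)2(s) <=> Zn^2+(aq) + 2 OH^-(aq), so Q = [Zn^2+][OH^-]^2
Q = (1.552 × 10^-5)(3.068 × 10^-4)^2 = 1.46 x 10^-12
Q > Ksp, so Zn(OH)2 will precipitate.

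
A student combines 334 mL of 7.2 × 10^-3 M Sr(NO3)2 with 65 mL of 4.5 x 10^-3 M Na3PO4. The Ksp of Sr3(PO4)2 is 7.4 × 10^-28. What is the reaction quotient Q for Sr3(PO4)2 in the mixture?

Q ≈ 1.2 x 10^-13

Total volume = 334 + 65 = 399 mL.
[Sr^2+] = 7.2 × 10^-3 × (334/399) = 6.03 x 10^-3 M
[PO4^3-] = 4.5 × 10^-3 × (65/399) = 7.33 × 10^-4 M
Sr3(PO4)2(s) ⇌ 3 Sr^2+ + 2 PO4^3-, so Q = [Sr^2+]^3[PO4^3-]^2
Q = (6.03 x 10^-3)^3(7.33 × 10^-4)^2 = 1.2 × 10^-13
Q > Ksp, so Sr3(PO4)2 will precipitate.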